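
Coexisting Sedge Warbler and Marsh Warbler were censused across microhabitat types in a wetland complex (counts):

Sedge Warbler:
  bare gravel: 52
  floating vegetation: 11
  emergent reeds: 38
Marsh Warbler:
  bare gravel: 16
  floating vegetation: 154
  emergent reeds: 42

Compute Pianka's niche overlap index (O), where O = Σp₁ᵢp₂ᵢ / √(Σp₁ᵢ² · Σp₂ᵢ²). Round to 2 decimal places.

Proportions for Sedge Warbler (n=101): 52/101=0.5149, 11/101=0.1089, 38/101=0.3762
Proportions for Marsh Warbler (n=212): 16/212=0.0755, 154/212=0.7264, 42/212=0.1981
Σ p₁ᵢp₂ᵢ = 0.038875 + 0.079105 + 0.074525 = 0.192505
Σp_1ᵢ² = 0.5149² + 0.1089² + 0.3762² = 0.265122 + 0.011859 + 0.141526 = 0.418507
Σp_2ᵢ² = 0.0755² + 0.7264² + 0.1981² = 0.005700 + 0.527657 + 0.039244 = 0.572601
O = 0.192505 / √(0.418507 × 0.572601) = 0.192505 / 0.4895279 = 0.3932

0.39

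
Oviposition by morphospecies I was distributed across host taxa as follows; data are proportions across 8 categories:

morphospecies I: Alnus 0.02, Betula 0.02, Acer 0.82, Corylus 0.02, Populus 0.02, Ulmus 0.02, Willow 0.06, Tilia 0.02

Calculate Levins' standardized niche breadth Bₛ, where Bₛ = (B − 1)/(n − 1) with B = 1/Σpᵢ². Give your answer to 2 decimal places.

0.07

Σpᵢ² = 0.02² + 0.02² + 0.82² + 0.02² + 0.02² + 0.02² + 0.06² + 0.02² = 0.0004 + 0.0004 + 0.6724 + 0.0004 + 0.0004 + 0.0004 + 0.0036 + 0.0004 = 0.6784
B = 1 / 0.6784 = 1.4741
Bₛ = (B − 1)/(n − 1) = (1.4741 − 1)/(8 − 1) = 0.4741/7 = 0.0677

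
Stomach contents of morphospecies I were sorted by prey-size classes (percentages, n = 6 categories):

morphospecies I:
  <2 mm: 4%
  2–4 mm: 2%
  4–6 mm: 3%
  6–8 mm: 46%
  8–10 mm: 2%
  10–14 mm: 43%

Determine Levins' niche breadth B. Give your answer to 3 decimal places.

2.501

Convert percentages to proportions (divide by 100).
Σpᵢ² = 0.04² + 0.02² + 0.03² + 0.46² + 0.02² + 0.43² = 0.0016 + 0.0004 + 0.0009 + 0.2116 + 0.0004 + 0.1849 = 0.3998
B = 1 / 0.3998 = 2.50125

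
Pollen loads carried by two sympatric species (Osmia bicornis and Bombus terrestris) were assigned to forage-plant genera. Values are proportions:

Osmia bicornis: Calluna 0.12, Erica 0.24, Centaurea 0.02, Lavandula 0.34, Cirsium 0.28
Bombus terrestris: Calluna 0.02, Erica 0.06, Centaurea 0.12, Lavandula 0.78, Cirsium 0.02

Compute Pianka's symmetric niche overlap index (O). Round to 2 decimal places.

0.71

Σ p₁ᵢp₂ᵢ = 0.0024 + 0.0144 + 0.0024 + 0.2652 + 0.0056 = 0.2900
Σp_1ᵢ² = 0.12² + 0.24² + 0.02² + 0.34² + 0.28² = 0.0144 + 0.0576 + 0.0004 + 0.1156 + 0.0784 = 0.2664
Σp_2ᵢ² = 0.02² + 0.06² + 0.12² + 0.78² + 0.02² = 0.0004 + 0.0036 + 0.0144 + 0.6084 + 0.0004 = 0.6272
O = 0.2900 / √(0.2664 × 0.6272) = 0.2900 / 0.40876 = 0.7095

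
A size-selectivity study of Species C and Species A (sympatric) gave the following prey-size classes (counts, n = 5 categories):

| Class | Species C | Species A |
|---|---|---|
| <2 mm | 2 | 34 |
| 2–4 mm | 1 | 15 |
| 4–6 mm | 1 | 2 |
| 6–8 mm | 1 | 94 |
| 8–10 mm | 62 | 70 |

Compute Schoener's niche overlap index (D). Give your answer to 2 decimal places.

0.39

Proportions for Species C (n=67): 2/67=0.0299, 1/67=0.0149, 1/67=0.0149, 1/67=0.0149, 62/67=0.9254
Proportions for Species A (n=215): 34/215=0.1581, 15/215=0.0698, 2/215=0.0093, 94/215=0.4372, 70/215=0.3256
Σ|p₁ᵢ − p₂ᵢ| = 0.1282 + 0.0549 + 0.0056 + 0.4223 + 0.5998 = 1.2108
D = 1 − ½ × 1.2108 = 1 − 0.60540 = 0.39460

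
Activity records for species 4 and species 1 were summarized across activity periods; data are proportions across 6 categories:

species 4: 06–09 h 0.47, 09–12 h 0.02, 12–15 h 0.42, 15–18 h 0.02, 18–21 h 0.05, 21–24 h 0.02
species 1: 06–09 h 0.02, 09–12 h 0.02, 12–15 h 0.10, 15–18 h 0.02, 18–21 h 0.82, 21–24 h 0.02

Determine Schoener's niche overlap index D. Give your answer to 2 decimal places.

Σ|p₁ᵢ − p₂ᵢ| = 0.45 + 0.00 + 0.32 + 0.00 + 0.77 + 0.00 = 1.54
D = 1 − ½ × 1.54 = 1 − 0.770 = 0.2300

0.23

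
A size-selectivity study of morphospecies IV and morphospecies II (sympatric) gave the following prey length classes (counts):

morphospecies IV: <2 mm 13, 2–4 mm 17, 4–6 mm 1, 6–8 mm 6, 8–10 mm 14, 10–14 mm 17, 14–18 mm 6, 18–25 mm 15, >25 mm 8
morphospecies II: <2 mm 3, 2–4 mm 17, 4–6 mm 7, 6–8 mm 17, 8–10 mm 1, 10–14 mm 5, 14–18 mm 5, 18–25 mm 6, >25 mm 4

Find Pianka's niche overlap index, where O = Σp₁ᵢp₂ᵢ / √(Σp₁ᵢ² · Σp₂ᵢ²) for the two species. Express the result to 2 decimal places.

0.70

Proportions for morphospecies IV (n=97): 13/97=0.1340, 17/97=0.1753, 1/97=0.0103, 6/97=0.0619, 14/97=0.1443, 17/97=0.1753, 6/97=0.0619, 15/97=0.1546, 8/97=0.0825
Proportions for morphospecies II (n=65): 3/65=0.0462, 17/65=0.2615, 7/65=0.1077, 17/65=0.2615, 1/65=0.0154, 5/65=0.0769, 5/65=0.0769, 6/65=0.0923, 4/65=0.0615
Σ p₁ᵢp₂ᵢ = 0.006191 + 0.045841 + 0.001109 + 0.016187 + 0.002222 + 0.013481 + 0.004760 + 0.014270 + 0.005074 = 0.109135
Σp_1ᵢ² = 0.1340² + 0.1753² + 0.0103² + 0.0619² + 0.1443² + 0.1753² + 0.0619² + 0.1546² + 0.0825² = 0.017956 + 0.030730 + 0.000106 + 0.003832 + 0.020822 + 0.030730 + 0.003832 + 0.023901 + 0.006806 = 0.138715
Σp_2ᵢ² = 0.0462² + 0.2615² + 0.1077² + 0.2615² + 0.0154² + 0.0769² + 0.0769² + 0.0923² + 0.0615² = 0.002134 + 0.068382 + 0.011599 + 0.068382 + 0.000237 + 0.005914 + 0.005914 + 0.008519 + 0.003782 = 0.174863
O = 0.109135 / √(0.138715 × 0.174863) = 0.109135 / 0.1557438 = 0.7007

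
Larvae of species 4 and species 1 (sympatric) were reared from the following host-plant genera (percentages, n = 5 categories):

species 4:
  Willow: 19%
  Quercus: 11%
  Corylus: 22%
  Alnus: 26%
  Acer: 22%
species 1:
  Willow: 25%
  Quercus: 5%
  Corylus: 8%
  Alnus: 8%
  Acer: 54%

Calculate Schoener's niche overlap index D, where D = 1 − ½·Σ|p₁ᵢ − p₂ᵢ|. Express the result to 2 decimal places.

Convert percentages to proportions (divide by 100).
Σ|p₁ᵢ − p₂ᵢ| = 0.06 + 0.06 + 0.14 + 0.18 + 0.32 = 0.76
D = 1 − ½ × 0.76 = 1 − 0.380 = 0.6200

0.62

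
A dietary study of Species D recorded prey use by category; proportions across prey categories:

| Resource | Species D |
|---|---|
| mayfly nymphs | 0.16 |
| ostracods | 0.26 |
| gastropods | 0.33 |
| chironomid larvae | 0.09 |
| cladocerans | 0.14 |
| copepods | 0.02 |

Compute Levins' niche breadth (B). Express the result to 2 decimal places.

4.34

Σpᵢ² = 0.16² + 0.26² + 0.33² + 0.09² + 0.14² + 0.02² = 0.0256 + 0.0676 + 0.1089 + 0.0081 + 0.0196 + 0.0004 = 0.2302
B = 1 / 0.2302 = 4.3440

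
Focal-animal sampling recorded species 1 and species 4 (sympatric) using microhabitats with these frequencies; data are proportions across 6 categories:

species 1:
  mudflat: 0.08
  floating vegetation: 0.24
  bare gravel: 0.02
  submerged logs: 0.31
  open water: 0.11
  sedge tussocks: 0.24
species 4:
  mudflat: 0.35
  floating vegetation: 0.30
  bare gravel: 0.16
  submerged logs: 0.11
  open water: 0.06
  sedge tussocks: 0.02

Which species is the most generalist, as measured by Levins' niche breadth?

species 1

Σp_1ᵢ² = 0.08² + 0.24² + 0.02² + 0.31² + 0.11² + 0.24² = 0.0064 + 0.0576 + 0.0004 + 0.0961 + 0.0121 + 0.0576 = 0.2302
B_1 = 1 / 0.2302 = 4.3440
Σp_4ᵢ² = 0.35² + 0.30² + 0.16² + 0.11² + 0.06² + 0.02² = 0.1225 + 0.0900 + 0.0256 + 0.0121 + 0.0036 + 0.0004 = 0.2542
B_4 = 1 / 0.2542 = 3.9339
Highest B → broadest niche (most generalist): species 1 (B = 4.34).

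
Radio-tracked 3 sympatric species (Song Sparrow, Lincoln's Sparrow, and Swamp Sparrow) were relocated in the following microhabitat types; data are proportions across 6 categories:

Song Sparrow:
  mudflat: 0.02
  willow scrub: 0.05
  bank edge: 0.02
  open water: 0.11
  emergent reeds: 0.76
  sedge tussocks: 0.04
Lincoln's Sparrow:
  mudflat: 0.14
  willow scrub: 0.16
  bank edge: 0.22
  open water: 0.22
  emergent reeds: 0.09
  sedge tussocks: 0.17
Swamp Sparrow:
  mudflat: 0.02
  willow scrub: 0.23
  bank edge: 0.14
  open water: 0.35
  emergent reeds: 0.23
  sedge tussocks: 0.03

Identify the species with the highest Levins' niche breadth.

Σp_Songᵢ² = 0.02² + 0.05² + 0.02² + 0.11² + 0.76² + 0.04² = 0.0004 + 0.0025 + 0.0004 + 0.0121 + 0.5776 + 0.0016 = 0.5946
B_Song = 1 / 0.5946 = 1.6818
Σp_Lincᵢ² = 0.14² + 0.16² + 0.22² + 0.22² + 0.09² + 0.17² = 0.0196 + 0.0256 + 0.0484 + 0.0484 + 0.0081 + 0.0289 = 0.1790
B_Linc = 1 / 0.1790 = 5.5866
Σp_Swamᵢ² = 0.02² + 0.23² + 0.14² + 0.35² + 0.23² + 0.03² = 0.0004 + 0.0529 + 0.0196 + 0.1225 + 0.0529 + 0.0009 = 0.2492
B_Swam = 1 / 0.2492 = 4.0128
Highest B → broadest niche (most generalist): Lincoln's Sparrow (B = 5.59).

Lincoln's Sparrow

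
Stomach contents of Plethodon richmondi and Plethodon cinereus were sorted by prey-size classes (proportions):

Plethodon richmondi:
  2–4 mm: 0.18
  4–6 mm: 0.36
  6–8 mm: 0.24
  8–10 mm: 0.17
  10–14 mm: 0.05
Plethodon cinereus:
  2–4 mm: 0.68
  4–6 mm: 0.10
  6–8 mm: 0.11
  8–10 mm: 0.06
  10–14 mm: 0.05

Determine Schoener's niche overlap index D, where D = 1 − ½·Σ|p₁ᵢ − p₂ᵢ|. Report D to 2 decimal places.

Σ|p₁ᵢ − p₂ᵢ| = 0.50 + 0.26 + 0.13 + 0.11 + 0.00 = 1.00
D = 1 − ½ × 1.00 = 1 − 0.500 = 0.5000

0.50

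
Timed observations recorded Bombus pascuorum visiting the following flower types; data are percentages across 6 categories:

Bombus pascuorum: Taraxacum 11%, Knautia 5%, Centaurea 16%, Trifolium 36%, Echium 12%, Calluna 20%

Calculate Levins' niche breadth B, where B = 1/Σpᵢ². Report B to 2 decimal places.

4.46

Convert percentages to proportions (divide by 100).
Σpᵢ² = 0.11² + 0.05² + 0.16² + 0.36² + 0.12² + 0.20² = 0.0121 + 0.0025 + 0.0256 + 0.1296 + 0.0144 + 0.0400 = 0.2242
B = 1 / 0.2242 = 4.4603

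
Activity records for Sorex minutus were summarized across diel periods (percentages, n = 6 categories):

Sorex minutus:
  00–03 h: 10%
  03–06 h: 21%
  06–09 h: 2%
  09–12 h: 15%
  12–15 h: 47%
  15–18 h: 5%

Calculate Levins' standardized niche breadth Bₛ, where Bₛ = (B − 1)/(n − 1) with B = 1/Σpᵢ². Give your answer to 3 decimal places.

Convert percentages to proportions (divide by 100).
Σpᵢ² = 0.10² + 0.21² + 0.02² + 0.15² + 0.47² + 0.05² = 0.0100 + 0.0441 + 0.0004 + 0.0225 + 0.2209 + 0.0025 = 0.3004
B = 1 / 0.3004 = 3.32889
Bₛ = (B − 1)/(n − 1) = (3.32889 − 1)/(6 − 1) = 2.32889/5 = 0.46578

0.466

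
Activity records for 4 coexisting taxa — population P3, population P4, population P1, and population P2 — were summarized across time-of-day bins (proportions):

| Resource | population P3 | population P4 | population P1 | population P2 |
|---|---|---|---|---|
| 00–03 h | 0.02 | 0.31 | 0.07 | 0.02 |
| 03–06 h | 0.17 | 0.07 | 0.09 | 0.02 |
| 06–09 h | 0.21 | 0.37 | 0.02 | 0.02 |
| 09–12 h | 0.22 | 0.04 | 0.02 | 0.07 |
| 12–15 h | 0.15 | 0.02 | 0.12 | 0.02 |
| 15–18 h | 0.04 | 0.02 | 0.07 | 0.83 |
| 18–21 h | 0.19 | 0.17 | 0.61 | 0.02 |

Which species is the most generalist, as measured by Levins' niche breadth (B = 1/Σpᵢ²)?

Σp_P3ᵢ² = 0.02² + 0.17² + 0.21² + 0.22² + 0.15² + 0.04² + 0.19² = 0.0004 + 0.0289 + 0.0441 + 0.0484 + 0.0225 + 0.0016 + 0.0361 = 0.1820
B_P3 = 1 / 0.1820 = 5.4945
Σp_P4ᵢ² = 0.31² + 0.07² + 0.37² + 0.04² + 0.02² + 0.02² + 0.17² = 0.0961 + 0.0049 + 0.1369 + 0.0016 + 0.0004 + 0.0004 + 0.0289 = 0.2692
B_P4 = 1 / 0.2692 = 3.7147
Σp_P1ᵢ² = 0.07² + 0.09² + 0.02² + 0.02² + 0.12² + 0.07² + 0.61² = 0.0049 + 0.0081 + 0.0004 + 0.0004 + 0.0144 + 0.0049 + 0.3721 = 0.4052
B_P1 = 1 / 0.4052 = 2.4679
Σp_P2ᵢ² = 0.02² + 0.02² + 0.02² + 0.07² + 0.02² + 0.83² + 0.02² = 0.0004 + 0.0004 + 0.0004 + 0.0049 + 0.0004 + 0.6889 + 0.0004 = 0.6958
B_P2 = 1 / 0.6958 = 1.4372
Highest B → broadest niche (most generalist): population P3 (B = 5.49).

population P3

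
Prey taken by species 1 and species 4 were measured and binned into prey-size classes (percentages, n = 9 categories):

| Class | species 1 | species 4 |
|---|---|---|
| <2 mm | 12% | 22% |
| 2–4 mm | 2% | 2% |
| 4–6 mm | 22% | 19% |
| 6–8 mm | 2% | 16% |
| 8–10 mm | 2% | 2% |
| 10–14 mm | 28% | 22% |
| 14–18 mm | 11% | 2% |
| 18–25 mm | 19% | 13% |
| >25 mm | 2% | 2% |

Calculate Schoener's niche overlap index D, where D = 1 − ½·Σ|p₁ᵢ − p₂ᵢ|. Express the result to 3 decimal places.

Convert percentages to proportions (divide by 100).
Σ|p₁ᵢ − p₂ᵢ| = 0.10 + 0.00 + 0.03 + 0.14 + 0.00 + 0.06 + 0.09 + 0.06 + 0.00 = 0.48
D = 1 − ½ × 0.48 = 1 − 0.240 = 0.76000

0.760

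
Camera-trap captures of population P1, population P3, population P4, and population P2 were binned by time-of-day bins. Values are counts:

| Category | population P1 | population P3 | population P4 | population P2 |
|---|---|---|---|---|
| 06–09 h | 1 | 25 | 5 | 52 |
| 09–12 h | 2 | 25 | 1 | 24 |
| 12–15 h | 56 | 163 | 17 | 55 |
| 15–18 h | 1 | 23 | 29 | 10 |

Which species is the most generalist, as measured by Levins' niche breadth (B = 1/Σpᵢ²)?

Proportions for population P1 (n=60): 1/60=0.0167, 2/60=0.0333, 56/60=0.9333, 1/60=0.0167
Proportions for population P3 (n=236): 25/236=0.1059, 25/236=0.1059, 163/236=0.6907, 23/236=0.0975
Proportions for population P4 (n=52): 5/52=0.0962, 1/52=0.0192, 17/52=0.3269, 29/52=0.5577
Proportions for population P2 (n=141): 52/141=0.3688, 24/141=0.1702, 55/141=0.3901, 10/141=0.0709
Σp_P1ᵢ² = 0.0167² + 0.0333² + 0.9333² + 0.0167² = 0.000279 + 0.001109 + 0.871049 + 0.000279 = 0.872716
B_P1 = 1 / 0.872716 = 1.1458
Σp_P3ᵢ² = 0.1059² + 0.1059² + 0.6907² + 0.0975² = 0.011215 + 0.011215 + 0.477066 + 0.009506 = 0.509002
B_P3 = 1 / 0.509002 = 1.9646
Σp_P4ᵢ² = 0.0962² + 0.0192² + 0.3269² + 0.5577² = 0.009254 + 0.000369 + 0.106864 + 0.311029 = 0.427516
B_P4 = 1 / 0.427516 = 2.3391
Σp_P2ᵢ² = 0.3688² + 0.1702² + 0.3901² + 0.0709² = 0.136013 + 0.028968 + 0.152178 + 0.005027 = 0.322186
B_P2 = 1 / 0.322186 = 3.1038
Highest B → broadest niche (most generalist): population P2 (B = 3.10).

population P2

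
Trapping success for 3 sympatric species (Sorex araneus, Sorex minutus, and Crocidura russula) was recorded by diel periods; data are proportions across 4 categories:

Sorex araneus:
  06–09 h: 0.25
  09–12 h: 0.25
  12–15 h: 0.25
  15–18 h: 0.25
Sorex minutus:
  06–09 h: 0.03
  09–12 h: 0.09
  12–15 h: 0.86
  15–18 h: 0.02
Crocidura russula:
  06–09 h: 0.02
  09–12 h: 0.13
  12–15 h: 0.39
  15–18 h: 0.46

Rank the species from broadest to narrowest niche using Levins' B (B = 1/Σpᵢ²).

Sorex araneus > Crocidura russula > Sorex minutus

Σp_aranᵢ² = 0.25² + 0.25² + 0.25² + 0.25² = 0.0625 + 0.0625 + 0.0625 + 0.0625 = 0.2500
B_aran = 1 / 0.2500 = 4.0000
Σp_minuᵢ² = 0.03² + 0.09² + 0.86² + 0.02² = 0.0009 + 0.0081 + 0.7396 + 0.0004 = 0.7490
B_minu = 1 / 0.7490 = 1.3351
Σp_russᵢ² = 0.02² + 0.13² + 0.39² + 0.46² = 0.0004 + 0.0169 + 0.1521 + 0.2116 = 0.3810
B_russ = 1 / 0.3810 = 2.6247
Ranking by B (broadest → narrowest): Sorex araneus (4.00) > Crocidura russula (2.62) > Sorex minutus (1.34)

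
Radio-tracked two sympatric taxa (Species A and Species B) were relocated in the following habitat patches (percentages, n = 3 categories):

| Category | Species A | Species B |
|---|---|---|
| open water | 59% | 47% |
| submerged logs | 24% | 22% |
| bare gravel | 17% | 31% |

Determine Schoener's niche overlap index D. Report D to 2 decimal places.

Convert percentages to proportions (divide by 100).
Σ|p₁ᵢ − p₂ᵢ| = 0.12 + 0.02 + 0.14 = 0.28
D = 1 − ½ × 0.28 = 1 − 0.140 = 0.8600

0.86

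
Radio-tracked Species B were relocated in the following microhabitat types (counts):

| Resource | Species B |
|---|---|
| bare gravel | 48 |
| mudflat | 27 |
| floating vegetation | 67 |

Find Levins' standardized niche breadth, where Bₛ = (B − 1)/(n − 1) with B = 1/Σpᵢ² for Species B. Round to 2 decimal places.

0.84

Proportions for Species B (n=142): 48/142=0.3380, 27/142=0.1901, 67/142=0.4718
Σpᵢ² = 0.3380² + 0.1901² + 0.4718² = 0.114244 + 0.036138 + 0.222595 = 0.372977
B = 1 / 0.372977 = 2.6811
Bₛ = (B − 1)/(n − 1) = (2.6811 − 1)/(3 − 1) = 1.6811/2 = 0.8406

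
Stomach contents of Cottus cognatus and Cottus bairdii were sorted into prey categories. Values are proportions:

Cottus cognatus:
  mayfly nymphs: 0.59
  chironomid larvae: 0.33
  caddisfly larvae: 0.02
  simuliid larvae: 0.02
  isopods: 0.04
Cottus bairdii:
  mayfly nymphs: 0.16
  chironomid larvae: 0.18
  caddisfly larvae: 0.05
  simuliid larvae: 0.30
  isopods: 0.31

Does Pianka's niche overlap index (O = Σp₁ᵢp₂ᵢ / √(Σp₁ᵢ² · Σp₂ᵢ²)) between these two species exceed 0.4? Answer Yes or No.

Yes

Σ p₁ᵢp₂ᵢ = 0.0944 + 0.0594 + 0.0010 + 0.0060 + 0.0124 = 0.1732
Σp_1ᵢ² = 0.59² + 0.33² + 0.02² + 0.02² + 0.04² = 0.3481 + 0.1089 + 0.0004 + 0.0004 + 0.0016 = 0.4594
Σp_2ᵢ² = 0.16² + 0.18² + 0.05² + 0.30² + 0.31² = 0.0256 + 0.0324 + 0.0025 + 0.0900 + 0.0961 = 0.2466
O = 0.1732 / √(0.4594 × 0.2466) = 0.1732 / 0.33658 = 0.5146
O = 0.5146 > 0.4 → Yes.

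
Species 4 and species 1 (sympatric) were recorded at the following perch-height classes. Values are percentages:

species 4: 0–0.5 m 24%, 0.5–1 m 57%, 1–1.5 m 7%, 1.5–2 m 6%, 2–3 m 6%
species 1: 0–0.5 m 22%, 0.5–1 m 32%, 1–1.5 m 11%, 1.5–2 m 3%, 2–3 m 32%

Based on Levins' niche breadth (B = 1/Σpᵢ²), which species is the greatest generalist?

Convert percentages to proportions (divide by 100).
Σp_4ᵢ² = 0.24² + 0.57² + 0.07² + 0.06² + 0.06² = 0.0576 + 0.3249 + 0.0049 + 0.0036 + 0.0036 = 0.3946
B_4 = 1 / 0.3946 = 2.5342
Σp_1ᵢ² = 0.22² + 0.32² + 0.11² + 0.03² + 0.32² = 0.0484 + 0.1024 + 0.0121 + 0.0009 + 0.1024 = 0.2662
B_1 = 1 / 0.2662 = 3.7566
Highest B → broadest niche (most generalist): species 1 (B = 3.76).

species 1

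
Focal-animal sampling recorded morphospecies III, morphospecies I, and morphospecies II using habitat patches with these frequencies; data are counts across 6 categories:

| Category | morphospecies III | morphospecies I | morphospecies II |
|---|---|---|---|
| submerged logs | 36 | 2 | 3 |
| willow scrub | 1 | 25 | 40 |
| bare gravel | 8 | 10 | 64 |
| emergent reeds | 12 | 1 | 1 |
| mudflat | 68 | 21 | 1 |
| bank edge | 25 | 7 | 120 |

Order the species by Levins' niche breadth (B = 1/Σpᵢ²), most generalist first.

morphospecies I > morphospecies III > morphospecies II

Proportions for morphospecies III (n=150): 36/150=0.2400, 1/150=0.0067, 8/150=0.0533, 12/150=0.0800, 68/150=0.4533, 25/150=0.1667
Proportions for morphospecies I (n=66): 2/66=0.0303, 25/66=0.3788, 10/66=0.1515, 1/66=0.0152, 21/66=0.3182, 7/66=0.1061
Proportions for morphospecies II (n=229): 3/229=0.0131, 40/229=0.1747, 64/229=0.2795, 1/229=0.0044, 1/229=0.0044, 120/229=0.5240
Σp_IIIᵢ² = 0.2400² + 0.0067² + 0.0533² + 0.0800² + 0.4533² + 0.1667² = 0.057600 + 0.000045 + 0.002841 + 0.006400 + 0.205481 + 0.027789 = 0.300156
B_III = 1 / 0.300156 = 3.3316
Σp_Iᵢ² = 0.0303² + 0.3788² + 0.1515² + 0.0152² + 0.3182² + 0.1061² = 0.000918 + 0.143489 + 0.022952 + 0.000231 + 0.101251 + 0.011257 = 0.280098
B_I = 1 / 0.280098 = 3.5702
Σp_IIᵢ² = 0.0131² + 0.1747² + 0.2795² + 0.0044² + 0.0044² + 0.5240² = 0.000172 + 0.030520 + 0.078120 + 0.000019 + 0.000019 + 0.274576 = 0.383426
B_II = 1 / 0.383426 = 2.6081
Ranking by B (broadest → narrowest): morphospecies I (3.57) > morphospecies III (3.33) > morphospecies II (2.61)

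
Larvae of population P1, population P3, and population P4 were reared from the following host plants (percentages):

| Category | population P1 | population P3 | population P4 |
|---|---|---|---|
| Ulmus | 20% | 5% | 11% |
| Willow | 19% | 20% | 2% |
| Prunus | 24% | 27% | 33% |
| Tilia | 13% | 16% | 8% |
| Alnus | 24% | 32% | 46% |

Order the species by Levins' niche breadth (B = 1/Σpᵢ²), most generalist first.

Convert percentages to proportions (divide by 100).
Σp_P1ᵢ² = 0.20² + 0.19² + 0.24² + 0.13² + 0.24² = 0.0400 + 0.0361 + 0.0576 + 0.0169 + 0.0576 = 0.2082
B_P1 = 1 / 0.2082 = 4.8031
Σp_P3ᵢ² = 0.05² + 0.20² + 0.27² + 0.16² + 0.32² = 0.0025 + 0.0400 + 0.0729 + 0.0256 + 0.1024 = 0.2434
B_P3 = 1 / 0.2434 = 4.1085
Σp_P4ᵢ² = 0.11² + 0.02² + 0.33² + 0.08² + 0.46² = 0.0121 + 0.0004 + 0.1089 + 0.0064 + 0.2116 = 0.3394
B_P4 = 1 / 0.3394 = 2.9464
Ranking by B (broadest → narrowest): population P1 (4.80) > population P3 (4.11) > population P4 (2.95)

population P1 > population P3 > population P4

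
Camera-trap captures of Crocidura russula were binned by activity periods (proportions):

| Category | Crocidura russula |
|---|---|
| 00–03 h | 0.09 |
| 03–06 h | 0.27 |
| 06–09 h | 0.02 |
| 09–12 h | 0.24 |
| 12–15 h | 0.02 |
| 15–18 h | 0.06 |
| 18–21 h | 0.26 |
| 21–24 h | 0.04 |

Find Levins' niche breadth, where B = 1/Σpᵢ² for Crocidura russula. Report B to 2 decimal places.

4.71

Σpᵢ² = 0.09² + 0.27² + 0.02² + 0.24² + 0.02² + 0.06² + 0.26² + 0.04² = 0.0081 + 0.0729 + 0.0004 + 0.0576 + 0.0004 + 0.0036 + 0.0676 + 0.0016 = 0.2122
B = 1 / 0.2122 = 4.7125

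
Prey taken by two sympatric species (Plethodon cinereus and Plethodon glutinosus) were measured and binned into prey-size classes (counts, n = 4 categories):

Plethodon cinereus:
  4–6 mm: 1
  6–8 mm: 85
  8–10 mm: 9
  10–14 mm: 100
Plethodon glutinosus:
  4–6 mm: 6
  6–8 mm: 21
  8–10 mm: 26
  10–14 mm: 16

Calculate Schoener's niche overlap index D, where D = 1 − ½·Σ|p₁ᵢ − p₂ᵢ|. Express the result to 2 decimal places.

0.59

Proportions for Plethodon cinereus (n=195): 1/195=0.0051, 85/195=0.4359, 9/195=0.0462, 100/195=0.5128
Proportions for Plethodon glutinosus (n=69): 6/69=0.0870, 21/69=0.3043, 26/69=0.3768, 16/69=0.2319
Σ|p₁ᵢ − p₂ᵢ| = 0.0819 + 0.1316 + 0.3306 + 0.2809 = 0.8250
D = 1 − ½ × 0.8250 = 1 − 0.41250 = 0.58750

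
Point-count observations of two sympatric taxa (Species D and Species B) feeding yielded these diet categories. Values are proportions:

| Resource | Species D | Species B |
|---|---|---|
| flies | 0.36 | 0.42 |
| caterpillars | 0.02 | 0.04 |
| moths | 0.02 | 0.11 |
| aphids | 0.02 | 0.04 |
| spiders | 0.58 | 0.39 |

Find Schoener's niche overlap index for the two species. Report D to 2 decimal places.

0.81

Σ|p₁ᵢ − p₂ᵢ| = 0.06 + 0.02 + 0.09 + 0.02 + 0.19 = 0.38
D = 1 − ½ × 0.38 = 1 − 0.190 = 0.8100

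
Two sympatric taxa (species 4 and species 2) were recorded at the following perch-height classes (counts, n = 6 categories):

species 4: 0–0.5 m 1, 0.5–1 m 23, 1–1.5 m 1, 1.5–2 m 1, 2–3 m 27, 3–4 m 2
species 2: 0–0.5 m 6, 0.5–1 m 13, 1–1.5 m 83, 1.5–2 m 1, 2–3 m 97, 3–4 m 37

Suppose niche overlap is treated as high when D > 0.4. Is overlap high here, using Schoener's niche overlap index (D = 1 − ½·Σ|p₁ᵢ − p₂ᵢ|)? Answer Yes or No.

Proportions for species 4 (n=55): 1/55=0.0182, 23/55=0.4182, 1/55=0.0182, 1/55=0.0182, 27/55=0.4909, 2/55=0.0364
Proportions for species 2 (n=237): 6/237=0.0253, 13/237=0.0549, 83/237=0.3502, 1/237=0.0042, 97/237=0.4093, 37/237=0.1561
Σ|p₁ᵢ − p₂ᵢ| = 0.0071 + 0.3633 + 0.3320 + 0.0140 + 0.0816 + 0.1197 = 0.9177
D = 1 − ½ × 0.9177 = 1 − 0.45885 = 0.54115
D = 0.54115 > 0.4 → Yes.

Yes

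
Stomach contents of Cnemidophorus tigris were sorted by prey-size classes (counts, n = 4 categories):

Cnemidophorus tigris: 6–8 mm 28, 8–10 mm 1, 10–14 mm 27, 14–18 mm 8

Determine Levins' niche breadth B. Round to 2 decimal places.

Proportions for Cnemidophorus tigris (n=64): 28/64=0.4375, 1/64=0.0156, 27/64=0.4219, 8/64=0.1250
Σpᵢ² = 0.4375² + 0.0156² + 0.4219² + 0.1250² = 0.191406 + 0.000243 + 0.178000 + 0.015625 = 0.385274
B = 1 / 0.385274 = 2.5956

2.60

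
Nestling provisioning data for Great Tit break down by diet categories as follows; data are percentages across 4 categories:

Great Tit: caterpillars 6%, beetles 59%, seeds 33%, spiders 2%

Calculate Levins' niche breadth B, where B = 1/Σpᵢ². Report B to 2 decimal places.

2.17

Convert percentages to proportions (divide by 100).
Σpᵢ² = 0.06² + 0.59² + 0.33² + 0.02² = 0.0036 + 0.3481 + 0.1089 + 0.0004 = 0.4610
B = 1 / 0.4610 = 2.1692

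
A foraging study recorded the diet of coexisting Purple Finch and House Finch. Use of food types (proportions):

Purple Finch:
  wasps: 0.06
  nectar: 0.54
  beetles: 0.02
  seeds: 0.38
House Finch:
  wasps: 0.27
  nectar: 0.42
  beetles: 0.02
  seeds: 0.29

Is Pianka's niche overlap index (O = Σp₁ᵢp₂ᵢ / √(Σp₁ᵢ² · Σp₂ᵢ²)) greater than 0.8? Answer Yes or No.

Yes

Σ p₁ᵢp₂ᵢ = 0.0162 + 0.2268 + 0.0004 + 0.1102 = 0.3536
Σp_1ᵢ² = 0.06² + 0.54² + 0.02² + 0.38² = 0.0036 + 0.2916 + 0.0004 + 0.1444 = 0.4400
Σp_2ᵢ² = 0.27² + 0.42² + 0.02² + 0.29² = 0.0729 + 0.1764 + 0.0004 + 0.0841 = 0.3338
O = 0.3536 / √(0.4400 × 0.3338) = 0.3536 / 0.38324 = 0.9227
O = 0.9227 > 0.8 → Yes.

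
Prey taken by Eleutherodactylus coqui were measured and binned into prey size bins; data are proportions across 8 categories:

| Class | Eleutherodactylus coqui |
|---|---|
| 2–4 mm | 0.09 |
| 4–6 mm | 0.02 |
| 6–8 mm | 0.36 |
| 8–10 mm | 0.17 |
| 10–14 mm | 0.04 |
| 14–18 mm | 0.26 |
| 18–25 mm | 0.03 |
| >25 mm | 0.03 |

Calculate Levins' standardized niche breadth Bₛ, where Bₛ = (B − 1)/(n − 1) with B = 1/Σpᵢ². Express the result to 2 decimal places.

Σpᵢ² = 0.09² + 0.02² + 0.36² + 0.17² + 0.04² + 0.26² + 0.03² + 0.03² = 0.0081 + 0.0004 + 0.1296 + 0.0289 + 0.0016 + 0.0676 + 0.0009 + 0.0009 = 0.2380
B = 1 / 0.2380 = 4.2017
Bₛ = (B − 1)/(n − 1) = (4.2017 − 1)/(8 − 1) = 3.2017/7 = 0.4574

0.46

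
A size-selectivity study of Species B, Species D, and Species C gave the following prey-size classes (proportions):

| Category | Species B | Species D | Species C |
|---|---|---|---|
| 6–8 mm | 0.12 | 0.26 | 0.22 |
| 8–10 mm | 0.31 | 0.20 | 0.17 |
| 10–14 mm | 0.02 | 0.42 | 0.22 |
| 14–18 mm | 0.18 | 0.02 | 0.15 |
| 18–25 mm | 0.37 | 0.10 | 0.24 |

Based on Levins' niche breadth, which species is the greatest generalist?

Species C

Σp_Bᵢ² = 0.12² + 0.31² + 0.02² + 0.18² + 0.37² = 0.0144 + 0.0961 + 0.0004 + 0.0324 + 0.1369 = 0.2802
B_B = 1 / 0.2802 = 3.5689
Σp_Dᵢ² = 0.26² + 0.20² + 0.42² + 0.02² + 0.10² = 0.0676 + 0.0400 + 0.1764 + 0.0004 + 0.0100 = 0.2944
B_D = 1 / 0.2944 = 3.3967
Σp_Cᵢ² = 0.22² + 0.17² + 0.22² + 0.15² + 0.24² = 0.0484 + 0.0289 + 0.0484 + 0.0225 + 0.0576 = 0.2058
B_C = 1 / 0.2058 = 4.8591
Highest B → broadest niche (most generalist): Species C (B = 4.86).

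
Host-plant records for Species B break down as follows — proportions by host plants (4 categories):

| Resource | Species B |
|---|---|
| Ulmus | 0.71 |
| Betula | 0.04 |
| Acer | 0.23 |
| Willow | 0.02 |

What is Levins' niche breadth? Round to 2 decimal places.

Σpᵢ² = 0.71² + 0.04² + 0.23² + 0.02² = 0.5041 + 0.0016 + 0.0529 + 0.0004 = 0.5590
B = 1 / 0.5590 = 1.7889

1.79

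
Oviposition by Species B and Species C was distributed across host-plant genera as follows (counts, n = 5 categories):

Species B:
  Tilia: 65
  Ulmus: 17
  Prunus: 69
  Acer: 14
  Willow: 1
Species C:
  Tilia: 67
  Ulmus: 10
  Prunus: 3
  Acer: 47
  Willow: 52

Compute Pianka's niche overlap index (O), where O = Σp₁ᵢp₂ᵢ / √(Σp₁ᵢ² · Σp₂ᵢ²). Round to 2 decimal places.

Proportions for Species B (n=166): 65/166=0.3916, 17/166=0.1024, 69/166=0.4157, 14/166=0.0843, 1/166=0.0060
Proportions for Species C (n=179): 67/179=0.3743, 10/179=0.0559, 3/179=0.0168, 47/179=0.2626, 52/179=0.2905
Σ p₁ᵢp₂ᵢ = 0.146576 + 0.005724 + 0.006984 + 0.022137 + 0.001743 = 0.183164
Σp_1ᵢ² = 0.3916² + 0.1024² + 0.4157² + 0.0843² + 0.0060² = 0.153351 + 0.010486 + 0.172806 + 0.007106 + 0.000036 = 0.343785
Σp_2ᵢ² = 0.3743² + 0.0559² + 0.0168² + 0.2626² + 0.2905² = 0.140100 + 0.003125 + 0.000282 + 0.068959 + 0.084390 = 0.296856
O = 0.183164 / √(0.343785 × 0.296856) = 0.183164 / 0.3194599 = 0.5734

0.57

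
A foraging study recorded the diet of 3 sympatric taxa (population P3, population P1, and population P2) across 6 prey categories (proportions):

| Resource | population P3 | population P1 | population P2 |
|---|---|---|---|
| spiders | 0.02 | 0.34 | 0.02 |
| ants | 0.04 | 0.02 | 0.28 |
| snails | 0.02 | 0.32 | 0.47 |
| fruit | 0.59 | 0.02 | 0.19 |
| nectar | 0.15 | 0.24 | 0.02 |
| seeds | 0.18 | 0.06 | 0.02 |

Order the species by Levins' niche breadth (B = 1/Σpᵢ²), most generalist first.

population P1 > population P2 > population P3

Σp_P3ᵢ² = 0.02² + 0.04² + 0.02² + 0.59² + 0.15² + 0.18² = 0.0004 + 0.0016 + 0.0004 + 0.3481 + 0.0225 + 0.0324 = 0.4054
B_P3 = 1 / 0.4054 = 2.4667
Σp_P1ᵢ² = 0.34² + 0.02² + 0.32² + 0.02² + 0.24² + 0.06² = 0.1156 + 0.0004 + 0.1024 + 0.0004 + 0.0576 + 0.0036 = 0.2800
B_P1 = 1 / 0.2800 = 3.5714
Σp_P2ᵢ² = 0.02² + 0.28² + 0.47² + 0.19² + 0.02² + 0.02² = 0.0004 + 0.0784 + 0.2209 + 0.0361 + 0.0004 + 0.0004 = 0.3366
B_P2 = 1 / 0.3366 = 2.9709
Ranking by B (broadest → narrowest): population P1 (3.57) > population P2 (2.97) > population P3 (2.47)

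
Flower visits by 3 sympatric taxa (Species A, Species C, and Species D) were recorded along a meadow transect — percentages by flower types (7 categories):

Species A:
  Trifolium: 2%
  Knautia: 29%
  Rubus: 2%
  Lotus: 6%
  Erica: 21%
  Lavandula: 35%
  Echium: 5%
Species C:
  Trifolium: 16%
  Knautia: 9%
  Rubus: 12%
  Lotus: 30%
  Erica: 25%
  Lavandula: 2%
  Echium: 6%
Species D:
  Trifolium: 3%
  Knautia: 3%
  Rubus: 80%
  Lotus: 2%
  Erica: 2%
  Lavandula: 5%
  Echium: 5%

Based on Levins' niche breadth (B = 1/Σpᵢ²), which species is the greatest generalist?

Convert percentages to proportions (divide by 100).
Σp_Aᵢ² = 0.02² + 0.29² + 0.02² + 0.06² + 0.21² + 0.35² + 0.05² = 0.0004 + 0.0841 + 0.0004 + 0.0036 + 0.0441 + 0.1225 + 0.0025 = 0.2576
B_A = 1 / 0.2576 = 3.8820
Σp_Cᵢ² = 0.16² + 0.09² + 0.12² + 0.30² + 0.25² + 0.02² + 0.06² = 0.0256 + 0.0081 + 0.0144 + 0.0900 + 0.0625 + 0.0004 + 0.0036 = 0.2046
B_C = 1 / 0.2046 = 4.8876
Σp_Dᵢ² = 0.03² + 0.03² + 0.80² + 0.02² + 0.02² + 0.05² + 0.05² = 0.0009 + 0.0009 + 0.6400 + 0.0004 + 0.0004 + 0.0025 + 0.0025 = 0.6476
B_D = 1 / 0.6476 = 1.5442
Highest B → broadest niche (most generalist): Species C (B = 4.89).

Species C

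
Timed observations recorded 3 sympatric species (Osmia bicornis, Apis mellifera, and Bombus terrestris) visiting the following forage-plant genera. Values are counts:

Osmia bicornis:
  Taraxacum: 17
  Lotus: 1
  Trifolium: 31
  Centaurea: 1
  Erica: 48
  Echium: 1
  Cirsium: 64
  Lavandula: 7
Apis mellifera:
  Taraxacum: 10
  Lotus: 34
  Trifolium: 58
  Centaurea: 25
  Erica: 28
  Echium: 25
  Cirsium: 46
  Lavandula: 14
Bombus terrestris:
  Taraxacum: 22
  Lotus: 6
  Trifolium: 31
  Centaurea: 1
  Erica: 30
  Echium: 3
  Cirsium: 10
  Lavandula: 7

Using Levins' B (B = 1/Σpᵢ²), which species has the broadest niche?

Apis mellifera

Proportions for Osmia bicornis (n=170): 17/170=0.1000, 1/170=0.0059, 31/170=0.1824, 1/170=0.0059, 48/170=0.2824, 1/170=0.0059, 64/170=0.3765, 7/170=0.0412
Proportions for Apis mellifera (n=240): 10/240=0.0417, 34/240=0.1417, 58/240=0.2417, 25/240=0.1042, 28/240=0.1167, 25/240=0.1042, 46/240=0.1917, 14/240=0.0583
Proportions for Bombus terrestris (n=110): 22/110=0.2000, 6/110=0.0545, 31/110=0.2818, 1/110=0.0091, 30/110=0.2727, 3/110=0.0273, 10/110=0.0909, 7/110=0.0636
Σp_bicoᵢ² = 0.1000² + 0.0059² + 0.1824² + 0.0059² + 0.2824² + 0.0059² + 0.3765² + 0.0412² = 0.010000 + 0.000035 + 0.033270 + 0.000035 + 0.079750 + 0.000035 + 0.141752 + 0.001697 = 0.266574
B_bico = 1 / 0.266574 = 3.7513
Σp_mellᵢ² = 0.0417² + 0.1417² + 0.2417² + 0.1042² + 0.1167² + 0.1042² + 0.1917² + 0.0583² = 0.001739 + 0.020079 + 0.058419 + 0.010858 + 0.013619 + 0.010858 + 0.036749 + 0.003399 = 0.155720
B_mell = 1 / 0.155720 = 6.4218
Σp_terrᵢ² = 0.2000² + 0.0545² + 0.2818² + 0.0091² + 0.2727² + 0.0273² + 0.0909² + 0.0636² = 0.040000 + 0.002970 + 0.079411 + 0.000083 + 0.074365 + 0.000745 + 0.008263 + 0.004045 = 0.209882
B_terr = 1 / 0.209882 = 4.7646
Highest B → broadest niche (most generalist): Apis mellifera (B = 6.42).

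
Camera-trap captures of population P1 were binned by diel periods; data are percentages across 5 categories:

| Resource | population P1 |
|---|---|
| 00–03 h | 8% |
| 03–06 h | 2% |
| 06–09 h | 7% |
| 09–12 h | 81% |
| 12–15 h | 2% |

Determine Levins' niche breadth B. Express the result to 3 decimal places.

1.497

Convert percentages to proportions (divide by 100).
Σpᵢ² = 0.08² + 0.02² + 0.07² + 0.81² + 0.02² = 0.0064 + 0.0004 + 0.0049 + 0.6561 + 0.0004 = 0.6682
B = 1 / 0.6682 = 1.49656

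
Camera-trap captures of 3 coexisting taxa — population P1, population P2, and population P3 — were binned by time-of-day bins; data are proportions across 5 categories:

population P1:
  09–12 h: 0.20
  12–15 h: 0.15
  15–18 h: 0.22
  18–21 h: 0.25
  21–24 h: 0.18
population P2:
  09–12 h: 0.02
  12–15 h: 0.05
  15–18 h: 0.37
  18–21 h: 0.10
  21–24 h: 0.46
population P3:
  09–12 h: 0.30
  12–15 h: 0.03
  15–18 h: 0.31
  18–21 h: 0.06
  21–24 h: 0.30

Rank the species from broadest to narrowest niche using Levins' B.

Σp_P1ᵢ² = 0.20² + 0.15² + 0.22² + 0.25² + 0.18² = 0.0400 + 0.0225 + 0.0484 + 0.0625 + 0.0324 = 0.2058
B_P1 = 1 / 0.2058 = 4.8591
Σp_P2ᵢ² = 0.02² + 0.05² + 0.37² + 0.10² + 0.46² = 0.0004 + 0.0025 + 0.1369 + 0.0100 + 0.2116 = 0.3614
B_P2 = 1 / 0.3614 = 2.7670
Σp_P3ᵢ² = 0.30² + 0.03² + 0.31² + 0.06² + 0.30² = 0.0900 + 0.0009 + 0.0961 + 0.0036 + 0.0900 = 0.2806
B_P3 = 1 / 0.2806 = 3.5638
Ranking by B (broadest → narrowest): population P1 (4.86) > population P3 (3.56) > population P2 (2.77)

population P1 > population P3 > population P2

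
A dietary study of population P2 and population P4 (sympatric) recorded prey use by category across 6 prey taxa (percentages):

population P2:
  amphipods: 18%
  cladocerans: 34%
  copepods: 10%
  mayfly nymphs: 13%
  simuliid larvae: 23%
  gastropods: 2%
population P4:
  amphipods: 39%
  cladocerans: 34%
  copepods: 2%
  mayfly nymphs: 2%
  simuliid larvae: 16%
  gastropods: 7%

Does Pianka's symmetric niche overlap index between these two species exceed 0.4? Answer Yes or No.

Yes

Convert percentages to proportions (divide by 100).
Σ p₁ᵢp₂ᵢ = 0.0702 + 0.1156 + 0.0020 + 0.0026 + 0.0368 + 0.0014 = 0.2286
Σp_1ᵢ² = 0.18² + 0.34² + 0.10² + 0.13² + 0.23² + 0.02² = 0.0324 + 0.1156 + 0.0100 + 0.0169 + 0.0529 + 0.0004 = 0.2282
Σp_2ᵢ² = 0.39² + 0.34² + 0.02² + 0.02² + 0.16² + 0.07² = 0.1521 + 0.1156 + 0.0004 + 0.0004 + 0.0256 + 0.0049 = 0.2990
O = 0.2286 / √(0.2282 × 0.2990) = 0.2286 / 0.26121 = 0.8752
O = 0.8752 > 0.4 → Yes.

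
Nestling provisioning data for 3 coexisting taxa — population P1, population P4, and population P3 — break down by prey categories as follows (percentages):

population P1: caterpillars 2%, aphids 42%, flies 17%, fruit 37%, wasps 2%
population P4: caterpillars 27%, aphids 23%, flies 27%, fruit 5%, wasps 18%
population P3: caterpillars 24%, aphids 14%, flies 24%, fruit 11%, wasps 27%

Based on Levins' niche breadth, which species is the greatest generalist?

Convert percentages to proportions (divide by 100).
Σp_P1ᵢ² = 0.02² + 0.42² + 0.17² + 0.37² + 0.02² = 0.0004 + 0.1764 + 0.0289 + 0.1369 + 0.0004 = 0.3430
B_P1 = 1 / 0.3430 = 2.9155
Σp_P4ᵢ² = 0.27² + 0.23² + 0.27² + 0.05² + 0.18² = 0.0729 + 0.0529 + 0.0729 + 0.0025 + 0.0324 = 0.2336
B_P4 = 1 / 0.2336 = 4.2808
Σp_P3ᵢ² = 0.24² + 0.14² + 0.24² + 0.11² + 0.27² = 0.0576 + 0.0196 + 0.0576 + 0.0121 + 0.0729 = 0.2198
B_P3 = 1 / 0.2198 = 4.5496
Highest B → broadest niche (most generalist): population P3 (B = 4.55).

population P3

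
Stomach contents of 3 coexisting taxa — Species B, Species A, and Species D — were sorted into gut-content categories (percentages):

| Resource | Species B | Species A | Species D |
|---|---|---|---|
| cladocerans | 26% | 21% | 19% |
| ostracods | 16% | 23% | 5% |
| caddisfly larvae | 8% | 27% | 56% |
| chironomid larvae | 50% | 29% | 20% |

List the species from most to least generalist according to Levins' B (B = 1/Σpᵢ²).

Species A > Species B > Species D

Convert percentages to proportions (divide by 100).
Σp_Bᵢ² = 0.26² + 0.16² + 0.08² + 0.50² = 0.0676 + 0.0256 + 0.0064 + 0.2500 = 0.3496
B_B = 1 / 0.3496 = 2.8604
Σp_Aᵢ² = 0.21² + 0.23² + 0.27² + 0.29² = 0.0441 + 0.0529 + 0.0729 + 0.0841 = 0.2540
B_A = 1 / 0.2540 = 3.9370
Σp_Dᵢ² = 0.19² + 0.05² + 0.56² + 0.20² = 0.0361 + 0.0025 + 0.3136 + 0.0400 = 0.3922
B_D = 1 / 0.3922 = 2.5497
Ranking by B (broadest → narrowest): Species A (3.94) > Species B (2.86) > Species D (2.55)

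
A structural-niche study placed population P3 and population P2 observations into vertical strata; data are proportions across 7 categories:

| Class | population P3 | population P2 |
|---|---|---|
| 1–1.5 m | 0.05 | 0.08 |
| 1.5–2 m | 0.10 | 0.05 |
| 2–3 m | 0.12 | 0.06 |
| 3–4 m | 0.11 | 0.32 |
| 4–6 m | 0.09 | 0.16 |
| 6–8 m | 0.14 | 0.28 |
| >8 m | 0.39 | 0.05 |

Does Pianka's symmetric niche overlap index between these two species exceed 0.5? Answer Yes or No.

Σ p₁ᵢp₂ᵢ = 0.0040 + 0.0050 + 0.0072 + 0.0352 + 0.0144 + 0.0392 + 0.0195 = 0.1245
Σp_1ᵢ² = 0.05² + 0.10² + 0.12² + 0.11² + 0.09² + 0.14² + 0.39² = 0.0025 + 0.0100 + 0.0144 + 0.0121 + 0.0081 + 0.0196 + 0.1521 = 0.2188
Σp_2ᵢ² = 0.08² + 0.05² + 0.06² + 0.32² + 0.16² + 0.28² + 0.05² = 0.0064 + 0.0025 + 0.0036 + 0.1024 + 0.0256 + 0.0784 + 0.0025 = 0.2214
O = 0.1245 / √(0.2188 × 0.2214) = 0.1245 / 0.22010 = 0.5657
O = 0.5657 > 0.5 → Yes.

Yes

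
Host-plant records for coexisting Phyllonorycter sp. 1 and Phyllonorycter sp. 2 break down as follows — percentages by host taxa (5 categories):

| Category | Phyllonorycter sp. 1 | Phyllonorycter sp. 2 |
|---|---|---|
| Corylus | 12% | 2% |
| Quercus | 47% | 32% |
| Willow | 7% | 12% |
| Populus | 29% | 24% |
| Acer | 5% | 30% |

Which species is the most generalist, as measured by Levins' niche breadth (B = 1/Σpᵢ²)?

Convert percentages to proportions (divide by 100).
Σp_1ᵢ² = 0.12² + 0.47² + 0.07² + 0.29² + 0.05² = 0.0144 + 0.2209 + 0.0049 + 0.0841 + 0.0025 = 0.3268
B_1 = 1 / 0.3268 = 3.0600
Σp_2ᵢ² = 0.02² + 0.32² + 0.12² + 0.24² + 0.30² = 0.0004 + 0.1024 + 0.0144 + 0.0576 + 0.0900 = 0.2648
B_2 = 1 / 0.2648 = 3.7764
Highest B → broadest niche (most generalist): Phyllonorycter sp. 2 (B = 3.78).

Phyllonorycter sp. 2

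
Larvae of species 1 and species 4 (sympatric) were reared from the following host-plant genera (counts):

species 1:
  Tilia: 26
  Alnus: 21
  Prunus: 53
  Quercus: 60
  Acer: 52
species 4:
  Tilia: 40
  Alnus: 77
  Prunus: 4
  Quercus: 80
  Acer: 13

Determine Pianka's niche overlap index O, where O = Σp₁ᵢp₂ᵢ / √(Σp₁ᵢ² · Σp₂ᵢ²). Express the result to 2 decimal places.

0.69

Proportions for species 1 (n=212): 26/212=0.1226, 21/212=0.0991, 53/212=0.2500, 60/212=0.2830, 52/212=0.2453
Proportions for species 4 (n=214): 40/214=0.1869, 77/214=0.3598, 4/214=0.0187, 80/214=0.3738, 13/214=0.0607
Σ p₁ᵢp₂ᵢ = 0.022914 + 0.035656 + 0.004675 + 0.105785 + 0.014890 = 0.183920
Σp_1ᵢ² = 0.1226² + 0.0991² + 0.2500² + 0.2830² + 0.2453² = 0.015031 + 0.009821 + 0.062500 + 0.080089 + 0.060172 = 0.227613
Σp_2ᵢ² = 0.1869² + 0.3598² + 0.0187² + 0.3738² + 0.0607² = 0.034932 + 0.129456 + 0.000350 + 0.139726 + 0.003684 = 0.308148
O = 0.183920 / √(0.227613 × 0.308148) = 0.183920 / 0.2648367 = 0.6945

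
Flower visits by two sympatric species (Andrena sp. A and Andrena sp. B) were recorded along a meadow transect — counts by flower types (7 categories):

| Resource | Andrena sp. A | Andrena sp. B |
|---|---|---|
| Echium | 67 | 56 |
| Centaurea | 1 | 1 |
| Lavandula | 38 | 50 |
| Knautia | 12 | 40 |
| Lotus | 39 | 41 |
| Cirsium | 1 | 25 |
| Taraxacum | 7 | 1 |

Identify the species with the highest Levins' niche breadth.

Proportions for Andrena sp. A (n=165): 67/165=0.4061, 1/165=0.0061, 38/165=0.2303, 12/165=0.0727, 39/165=0.2364, 1/165=0.0061, 7/165=0.0424
Proportions for Andrena sp. B (n=214): 56/214=0.2617, 1/214=0.0047, 50/214=0.2336, 40/214=0.1869, 41/214=0.1916, 25/214=0.1168, 1/214=0.0047
Σp_Aᵢ² = 0.4061² + 0.0061² + 0.2303² + 0.0727² + 0.2364² + 0.0061² + 0.0424² = 0.164917 + 0.000037 + 0.053038 + 0.005285 + 0.055885 + 0.000037 + 0.001798 = 0.280997
B_A = 1 / 0.280997 = 3.5588
Σp_Bᵢ² = 0.2617² + 0.0047² + 0.2336² + 0.1869² + 0.1916² + 0.1168² + 0.0047² = 0.068487 + 0.000022 + 0.054569 + 0.034932 + 0.036711 + 0.013642 + 0.000022 = 0.208385
B_B = 1 / 0.208385 = 4.7988
Highest B → broadest niche (most generalist): Andrena sp. B (B = 4.80).

Andrena sp. B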